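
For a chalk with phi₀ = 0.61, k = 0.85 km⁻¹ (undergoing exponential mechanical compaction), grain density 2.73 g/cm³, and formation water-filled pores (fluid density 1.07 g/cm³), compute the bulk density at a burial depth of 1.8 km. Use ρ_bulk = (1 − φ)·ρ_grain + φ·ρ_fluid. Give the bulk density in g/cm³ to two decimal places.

2.51 g/cm³

Porosity at depth: phi = 0.61·exp(−0.85×1.8) = 0.61×0.2165 = 0.1321
Bulk density: ρ_b = (1−phi)ρ_g + phi·ρ_f = 0.8679×2.73 + 0.1321×1.07
       = 2.369 + 0.141 = 2.511 g/cm³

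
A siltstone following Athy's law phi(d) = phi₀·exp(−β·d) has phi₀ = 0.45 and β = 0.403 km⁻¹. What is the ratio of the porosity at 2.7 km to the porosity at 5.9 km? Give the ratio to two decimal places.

phi(d₁)/phi(d₂) = e^(−β·d₁)/e^(−β·d₂) = e^{β(d₂−d₁)}
= exp(0.403 × 3.2) = exp(1.29) = 3.6313

3.63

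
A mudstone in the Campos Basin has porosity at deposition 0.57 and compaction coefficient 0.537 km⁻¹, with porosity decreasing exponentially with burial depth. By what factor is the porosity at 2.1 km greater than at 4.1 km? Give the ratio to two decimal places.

2.93

φ(z₁)/φ(z₂) = e^(−c·z₁)/e^(−c·z₂) = e^{c(z₂−z₁)}
= exp(0.537 × 2) = exp(1.074) = 2.9271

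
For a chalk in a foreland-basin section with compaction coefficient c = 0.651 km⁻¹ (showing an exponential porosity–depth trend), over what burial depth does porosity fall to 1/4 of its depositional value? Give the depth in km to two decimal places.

2.13 km

φ/φ₀ = 1/4 ⇒ exp(−c·z) = 1/4 ⇒ z = ln(4) / c
z = 1.3863 / 0.651 = 2.129 km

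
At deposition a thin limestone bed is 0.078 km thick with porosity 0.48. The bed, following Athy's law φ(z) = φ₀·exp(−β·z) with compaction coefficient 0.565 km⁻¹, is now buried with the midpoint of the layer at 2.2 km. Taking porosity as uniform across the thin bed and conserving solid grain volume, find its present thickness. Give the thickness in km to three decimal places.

0.047 km

Porosity at 2.2 km: φ = 0.48·exp(−0.565×2.2) = 0.1385
Solid-volume conservation: h(1−φ) = h₀(1−φ₀) ⇒ h = h₀·(1−φ₀)/(1−φ)
h = 0.078 × (1 − 0.48)/(1 − 0.1385) = 0.078 × 0.6036 = 0.0471 km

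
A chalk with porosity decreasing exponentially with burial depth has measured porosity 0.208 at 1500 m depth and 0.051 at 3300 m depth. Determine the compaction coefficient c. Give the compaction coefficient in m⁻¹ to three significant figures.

0.000781 m⁻¹

Working in km (1 km = 1000 m; c in km⁻¹ = c in m⁻¹ × 1000):
Athy: n(z) = n₀ e^(−cz) ⇒ n₁/n₂ = e^{c(z₂−z₁)} ⇒ c = ln(n₁/n₂)/(z₂−z₁)
c = ln(0.208/0.051) / (3.3 − 1.5) = ln(4.078) / 1.8 = 1.4057 / 1.8 = 0.781 km⁻¹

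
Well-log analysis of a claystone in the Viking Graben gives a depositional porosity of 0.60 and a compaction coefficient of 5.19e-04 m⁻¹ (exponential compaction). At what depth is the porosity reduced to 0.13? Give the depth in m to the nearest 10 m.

2950 m

Working in km (1 km = 1000 m; k in km⁻¹ = k in m⁻¹ × 1000):
Invert Athy's law: d = ln(phi₀/phi) / k
d = ln(0.6/0.13) / 0.519 = ln(4.615) / 0.519 = 1.5294 / 0.519 = 2.947 km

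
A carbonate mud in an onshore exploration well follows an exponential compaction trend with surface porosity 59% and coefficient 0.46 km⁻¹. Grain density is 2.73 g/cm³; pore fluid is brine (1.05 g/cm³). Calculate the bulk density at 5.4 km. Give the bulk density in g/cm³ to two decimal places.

Porosity at depth: n = 0.59·exp(−0.46×5.4) = 0.59×0.0834 = 0.0492
Bulk density: ρ_b = (1−n)ρ_g + n·ρ_f = 0.9508×2.73 + 0.0492×1.05
       = 2.596 + 0.052 = 2.647 g/cm³

2.65 g/cm³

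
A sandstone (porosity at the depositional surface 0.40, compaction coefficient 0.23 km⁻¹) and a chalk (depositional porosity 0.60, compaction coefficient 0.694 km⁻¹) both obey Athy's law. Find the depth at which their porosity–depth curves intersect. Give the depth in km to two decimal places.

0.87 km

Set n₀ₐ e^(−βₐZ) = n₀ᵦ e^(−βᵦZ) ⇒ ln(n₀ₐ/n₀ᵦ) = (βₐ − βᵦ)·Z
Z = ln(0.4/0.6) / (0.23 − 0.694) = -0.4055 / -0.464 = 0.874 km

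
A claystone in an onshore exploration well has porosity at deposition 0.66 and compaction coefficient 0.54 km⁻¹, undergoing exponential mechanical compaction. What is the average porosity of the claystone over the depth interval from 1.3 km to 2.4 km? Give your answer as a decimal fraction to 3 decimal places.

⟨phi⟩ = (1/(d₂−d₁)) ∫ phi₀ e^(−kd) dd = phi₀·(e^(−k·d₁) − e^(−k·d₂)) / (k·(d₂−d₁))
e^(−0.54×1.3) = 0.4956; e^(−0.54×2.4) = 0.2736
⟨phi⟩ = 0.66 × (0.4956 − 0.2736) / (0.54 × 1.1) = 0.66 × 0.3737 = 0.2466

0.247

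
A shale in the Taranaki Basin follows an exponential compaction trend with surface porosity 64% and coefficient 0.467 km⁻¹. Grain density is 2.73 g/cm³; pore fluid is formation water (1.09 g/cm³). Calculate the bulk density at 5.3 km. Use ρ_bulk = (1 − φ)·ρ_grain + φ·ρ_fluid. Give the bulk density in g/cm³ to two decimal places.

Porosity at depth: phi = 0.64·exp(−0.467×5.3) = 0.64×0.0842 = 0.0539
Bulk density: ρ_b = (1−phi)ρ_g + phi·ρ_f = 0.9461×2.73 + 0.0539×1.09
       = 2.583 + 0.059 = 2.642 g/cm³

2.64 g/cm³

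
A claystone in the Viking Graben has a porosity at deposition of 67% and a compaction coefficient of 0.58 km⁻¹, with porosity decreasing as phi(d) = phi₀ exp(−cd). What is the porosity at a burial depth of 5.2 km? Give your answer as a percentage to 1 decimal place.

3.3%

phi = phi₀·exp(−c·d) = 0.67 × exp(−0.58 × 5.2) = 0.67 × exp(−3.016)
  = 0.67 × 0.0490 = 0.0328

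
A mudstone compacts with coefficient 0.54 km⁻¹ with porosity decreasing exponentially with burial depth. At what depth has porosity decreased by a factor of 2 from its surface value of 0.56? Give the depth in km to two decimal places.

1.28 km

phi/phi₀ = 1/2 ⇒ exp(−β·d) = 1/2 ⇒ d = ln(2) / β
d = 0.6931 / 0.54 = 1.284 km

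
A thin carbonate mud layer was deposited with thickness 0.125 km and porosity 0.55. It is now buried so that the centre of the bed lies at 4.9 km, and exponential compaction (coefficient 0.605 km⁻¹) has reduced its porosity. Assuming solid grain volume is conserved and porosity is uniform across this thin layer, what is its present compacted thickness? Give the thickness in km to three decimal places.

Porosity at 4.9 km: phi = 0.55·exp(−0.605×4.9) = 0.0284
Solid-volume conservation: h(1−phi) = h₀(1−phi₀) ⇒ h = h₀·(1−phi₀)/(1−phi)
h = 0.125 × (1 − 0.55)/(1 − 0.0284) = 0.125 × 0.4631 = 0.0579 km

0.058 km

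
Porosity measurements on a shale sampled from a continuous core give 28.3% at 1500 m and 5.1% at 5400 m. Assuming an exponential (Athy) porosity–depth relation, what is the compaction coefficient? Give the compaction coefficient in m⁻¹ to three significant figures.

Working in km (1 km = 1000 m; c in km⁻¹ = c in m⁻¹ × 1000):
Athy: n(Z) = n₀ e^(−cZ) ⇒ n₁/n₂ = e^{c(Z₂−Z₁)} ⇒ c = ln(n₁/n₂)/(Z₂−Z₁)
c = ln(0.283/0.051) / (5.4 − 1.5) = ln(5.549) / 3.9 = 1.7136 / 3.9 = 0.4394 km⁻¹

0.000439 m⁻¹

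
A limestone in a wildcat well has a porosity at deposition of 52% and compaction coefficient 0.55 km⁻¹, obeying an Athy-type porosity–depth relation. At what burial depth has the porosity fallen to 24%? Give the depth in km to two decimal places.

Invert Athy's law: d = ln(φ₀/φ) / β
d = ln(0.52/0.24) / 0.55 = ln(2.167) / 0.55 = 0.7732 / 0.55 = 1.406 km

1.41 km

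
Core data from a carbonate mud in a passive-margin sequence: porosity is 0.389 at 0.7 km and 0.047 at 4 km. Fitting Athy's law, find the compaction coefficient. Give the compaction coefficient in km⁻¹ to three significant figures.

0.640 km⁻¹

Athy: phi(d) = phi₀ e^(−βd) ⇒ phi₁/phi₂ = e^{β(d₂−d₁)} ⇒ β = ln(phi₁/phi₂)/(d₂−d₁)
β = ln(0.389/0.047) / (4 − 0.7) = ln(8.277) / 3.3 = 2.1134 / 3.3 = 0.6404 km⁻¹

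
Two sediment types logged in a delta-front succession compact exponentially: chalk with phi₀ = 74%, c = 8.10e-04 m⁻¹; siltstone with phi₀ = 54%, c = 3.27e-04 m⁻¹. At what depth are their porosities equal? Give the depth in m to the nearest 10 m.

650 m

Working in km (1 km = 1000 m; c in km⁻¹ = c in m⁻¹ × 1000):
Set phi₀ₐ e^(−cₐZ) = phi₀ᵦ e^(−cᵦZ) ⇒ ln(phi₀ₐ/phi₀ᵦ) = (cₐ − cᵦ)·Z
Z = ln(0.74/0.54) / (0.81 − 0.327) = 0.3151 / 0.483 = 0.652 km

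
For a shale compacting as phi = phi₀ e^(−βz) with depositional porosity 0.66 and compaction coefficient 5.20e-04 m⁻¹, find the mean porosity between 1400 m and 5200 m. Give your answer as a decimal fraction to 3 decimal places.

0.139

Working in km (1 km = 1000 m; β in km⁻¹ = β in m⁻¹ × 1000):
⟨phi⟩ = (1/(z₂−z₁)) ∫ phi₀ e^(−βz) dz = phi₀·(e^(−β·z₁) − e^(−β·z₂)) / (β·(z₂−z₁))
e^(−0.52×1.4) = 0.4829; e^(−0.52×5.2) = 0.0669
⟨phi⟩ = 0.66 × (0.4829 − 0.0669) / (0.52 × 3.8) = 0.66 × 0.2105 = 0.1389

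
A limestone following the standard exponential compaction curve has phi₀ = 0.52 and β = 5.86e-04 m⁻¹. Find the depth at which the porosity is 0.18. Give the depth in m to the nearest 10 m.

Working in km (1 km = 1000 m; β in km⁻¹ = β in m⁻¹ × 1000):
Invert Athy's law: z = ln(phi₀/phi) / β
z = ln(0.52/0.18) / 0.586 = ln(2.889) / 0.586 = 1.0609 / 0.586 = 1.810 km

1810 m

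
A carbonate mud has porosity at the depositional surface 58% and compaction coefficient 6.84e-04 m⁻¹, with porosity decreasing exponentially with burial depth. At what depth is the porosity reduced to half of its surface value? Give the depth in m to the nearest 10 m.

Working in km (1 km = 1000 m; k in km⁻¹ = k in m⁻¹ × 1000):
φ/φ₀ = 1/2 ⇒ exp(−k·z) = 1/2 ⇒ z = ln(2) / k
z = 0.6931 / 0.684 = 1.013 km

1010 m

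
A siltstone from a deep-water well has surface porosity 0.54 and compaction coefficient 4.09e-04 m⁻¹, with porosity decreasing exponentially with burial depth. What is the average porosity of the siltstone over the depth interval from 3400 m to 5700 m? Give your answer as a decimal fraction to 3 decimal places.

0.087

Working in km (1 km = 1000 m; β in km⁻¹ = β in m⁻¹ × 1000):
⟨n⟩ = (1/(Z₂−Z₁)) ∫ n₀ e^(−βZ) dZ = n₀·(e^(−β·Z₁) − e^(−β·Z₂)) / (β·(Z₂−Z₁))
e^(−0.409×3.4) = 0.2489; e^(−0.409×5.7) = 0.0972
⟨n⟩ = 0.54 × (0.2489 − 0.0972) / (0.409 × 2.3) = 0.54 × 0.1613 = 0.0871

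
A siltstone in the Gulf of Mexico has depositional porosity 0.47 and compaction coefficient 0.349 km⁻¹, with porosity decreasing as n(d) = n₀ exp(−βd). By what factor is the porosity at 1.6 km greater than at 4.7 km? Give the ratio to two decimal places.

2.95

n(d₁)/n(d₂) = e^(−β·d₁)/e^(−β·d₂) = e^{β(d₂−d₁)}
= exp(0.349 × 3.1) = exp(1.082) = 2.9503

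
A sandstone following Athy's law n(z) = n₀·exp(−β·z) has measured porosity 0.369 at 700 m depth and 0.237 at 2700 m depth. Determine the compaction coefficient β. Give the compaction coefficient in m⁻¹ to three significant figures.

0.000221 m⁻¹

Working in km (1 km = 1000 m; β in km⁻¹ = β in m⁻¹ × 1000):
Athy: n(z) = n₀ e^(−βz) ⇒ n₁/n₂ = e^{β(z₂−z₁)} ⇒ β = ln(n₁/n₂)/(z₂−z₁)
β = ln(0.369/0.237) / (2.7 − 0.7) = ln(1.557) / 2 = 0.4427 / 2 = 0.2214 km⁻¹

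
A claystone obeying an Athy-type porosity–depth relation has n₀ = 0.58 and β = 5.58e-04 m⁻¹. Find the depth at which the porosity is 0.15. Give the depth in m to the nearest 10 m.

2420 m

Working in km (1 km = 1000 m; β in km⁻¹ = β in m⁻¹ × 1000):
Invert Athy's law: d = ln(n₀/n) / β
d = ln(0.58/0.15) / 0.558 = ln(3.867) / 0.558 = 1.3524 / 0.558 = 2.424 km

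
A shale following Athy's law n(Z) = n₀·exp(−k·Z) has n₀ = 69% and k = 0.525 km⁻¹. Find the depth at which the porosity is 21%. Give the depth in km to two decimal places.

Invert Athy's law: Z = ln(n₀/n) / k
Z = ln(0.69/0.21) / 0.525 = ln(3.286) / 0.525 = 1.1896 / 0.525 = 2.266 km

2.27 km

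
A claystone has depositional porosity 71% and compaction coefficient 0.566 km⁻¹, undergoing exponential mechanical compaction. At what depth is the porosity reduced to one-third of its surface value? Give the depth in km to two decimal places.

φ/φ₀ = 1/3 ⇒ exp(−c·Z) = 1/3 ⇒ Z = ln(3) / c
Z = 1.0986 / 0.566 = 1.941 km

1.94 km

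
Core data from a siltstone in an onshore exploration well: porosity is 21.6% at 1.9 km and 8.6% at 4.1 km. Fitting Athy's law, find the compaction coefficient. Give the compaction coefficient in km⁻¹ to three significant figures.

0.419 km⁻¹

Athy: φ(d) = φ₀ e^(−βd) ⇒ φ₁/φ₂ = e^{β(d₂−d₁)} ⇒ β = ln(φ₁/φ₂)/(d₂−d₁)
β = ln(0.216/0.086) / (4.1 − 1.9) = ln(2.512) / 2.2 = 0.9209 / 2.2 = 0.4186 km⁻¹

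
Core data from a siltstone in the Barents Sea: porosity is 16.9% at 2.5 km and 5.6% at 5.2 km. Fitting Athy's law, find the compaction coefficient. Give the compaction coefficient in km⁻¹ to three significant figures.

Athy: n(d) = n₀ e^(−βd) ⇒ n₁/n₂ = e^{β(d₂−d₁)} ⇒ β = ln(n₁/n₂)/(d₂−d₁)
β = ln(0.169/0.056) / (5.2 − 2.5) = ln(3.018) / 2.7 = 1.1045 / 2.7 = 0.4091 km⁻¹

0.409 km⁻¹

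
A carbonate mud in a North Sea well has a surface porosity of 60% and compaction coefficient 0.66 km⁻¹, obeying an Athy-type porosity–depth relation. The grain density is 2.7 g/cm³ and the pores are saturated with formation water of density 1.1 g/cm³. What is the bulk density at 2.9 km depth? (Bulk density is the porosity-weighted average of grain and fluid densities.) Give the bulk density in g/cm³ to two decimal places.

2.56 g/cm³

Porosity at depth: φ = 0.6·exp(−0.66×2.9) = 0.6×0.1475 = 0.0885
Bulk density: ρ_b = (1−φ)ρ_g + φ·ρ_f = 0.9115×2.7 + 0.0885×1.1
       = 2.461 + 0.097 = 2.558 g/cm³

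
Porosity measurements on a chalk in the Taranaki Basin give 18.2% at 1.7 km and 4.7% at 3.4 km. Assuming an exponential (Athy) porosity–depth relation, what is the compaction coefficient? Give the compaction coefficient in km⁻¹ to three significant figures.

Athy: n(Z) = n₀ e^(−cZ) ⇒ n₁/n₂ = e^{c(Z₂−Z₁)} ⇒ c = ln(n₁/n₂)/(Z₂−Z₁)
c = ln(0.182/0.047) / (3.4 − 1.7) = ln(3.872) / 1.7 = 1.3539 / 1.7 = 0.7964 km⁻¹

0.796 km⁻¹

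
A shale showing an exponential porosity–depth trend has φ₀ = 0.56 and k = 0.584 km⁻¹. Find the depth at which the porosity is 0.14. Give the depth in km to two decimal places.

Invert Athy's law: z = ln(φ₀/φ) / k
z = ln(0.56/0.14) / 0.584 = ln(4) / 0.584 = 1.3863 / 0.584 = 2.374 km

2.37 km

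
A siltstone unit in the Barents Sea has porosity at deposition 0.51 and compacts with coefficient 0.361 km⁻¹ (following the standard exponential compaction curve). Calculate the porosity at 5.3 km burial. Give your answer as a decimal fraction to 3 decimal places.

phi = phi₀·exp(−β·Z) = 0.51 × exp(−0.361 × 5.3) = 0.51 × exp(−1.913)
  = 0.51 × 0.1476 = 0.0753

0.075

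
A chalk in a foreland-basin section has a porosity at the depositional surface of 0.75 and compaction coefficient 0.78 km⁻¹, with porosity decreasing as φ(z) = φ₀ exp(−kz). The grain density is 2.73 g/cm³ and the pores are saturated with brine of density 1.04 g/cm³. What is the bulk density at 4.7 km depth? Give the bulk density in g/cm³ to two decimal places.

Porosity at depth: φ = 0.75·exp(−0.78×4.7) = 0.75×0.0256 = 0.0192
Bulk density: ρ_b = (1−φ)ρ_g + φ·ρ_f = 0.9808×2.73 + 0.0192×1.04
       = 2.678 + 0.020 = 2.698 g/cm³

2.70 g/cm³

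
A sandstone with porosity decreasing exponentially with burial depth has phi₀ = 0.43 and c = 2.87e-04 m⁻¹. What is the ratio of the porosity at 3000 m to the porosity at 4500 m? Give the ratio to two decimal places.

Working in km (1 km = 1000 m; c in km⁻¹ = c in m⁻¹ × 1000):
phi(Z₁)/phi(Z₂) = e^(−c·Z₁)/e^(−c·Z₂) = e^{c(Z₂−Z₁)}
= exp(0.287 × 1.5) = exp(0.4305) = 1.5380

1.54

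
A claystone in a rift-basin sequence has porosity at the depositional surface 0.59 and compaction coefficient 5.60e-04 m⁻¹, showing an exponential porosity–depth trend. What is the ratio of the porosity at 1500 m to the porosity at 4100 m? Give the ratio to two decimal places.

Working in km (1 km = 1000 m; c in km⁻¹ = c in m⁻¹ × 1000):
φ(d₁)/φ(d₂) = e^(−c·d₁)/e^(−c·d₂) = e^{c(d₂−d₁)}
= exp(0.56 × 2.6) = exp(1.456) = 4.2888

4.29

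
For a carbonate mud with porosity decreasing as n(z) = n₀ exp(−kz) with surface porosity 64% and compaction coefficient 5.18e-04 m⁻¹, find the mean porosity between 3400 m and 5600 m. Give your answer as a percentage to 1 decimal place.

Working in km (1 km = 1000 m; k in km⁻¹ = k in m⁻¹ × 1000):
⟨n⟩ = (1/(z₂−z₁)) ∫ n₀ e^(−kz) dz = n₀·(e^(−k·z₁) − e^(−k·z₂)) / (k·(z₂−z₁))
e^(−0.518×3.4) = 0.1718; e^(−0.518×5.6) = 0.0550
⟨n⟩ = 0.64 × (0.1718 − 0.0550) / (0.518 × 2.2) = 0.64 × 0.1025 = 0.0656

6.6%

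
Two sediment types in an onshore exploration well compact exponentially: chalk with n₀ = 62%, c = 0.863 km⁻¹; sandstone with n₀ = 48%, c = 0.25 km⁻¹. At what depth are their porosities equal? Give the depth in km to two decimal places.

0.42 km

Set n₀ₐ e^(−cₐZ) = n₀ᵦ e^(−cᵦZ) ⇒ ln(n₀ₐ/n₀ᵦ) = (cₐ − cᵦ)·Z
Z = ln(0.62/0.48) / (0.863 − 0.25) = 0.2559 / 0.613 = 0.418 km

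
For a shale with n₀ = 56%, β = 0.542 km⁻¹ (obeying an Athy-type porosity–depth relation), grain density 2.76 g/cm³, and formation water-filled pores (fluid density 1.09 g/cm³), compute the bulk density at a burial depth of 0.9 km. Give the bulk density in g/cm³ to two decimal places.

2.19 g/cm³

Porosity at depth: n = 0.56·exp(−0.542×0.9) = 0.56×0.6140 = 0.3438
Bulk density: ρ_b = (1−n)ρ_g + n·ρ_f = 0.6562×2.76 + 0.3438×1.09
       = 1.811 + 0.375 = 2.186 g/cm³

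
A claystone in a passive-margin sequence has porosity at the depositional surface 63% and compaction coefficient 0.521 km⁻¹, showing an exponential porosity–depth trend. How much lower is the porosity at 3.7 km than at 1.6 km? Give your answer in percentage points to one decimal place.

n(1.6) = 0.63·e^(−0.521×1.6) = 0.2737
n(3.7) = 0.63·e^(−0.521×3.7) = 0.0917
Δn = 0.2737 − 0.0917 = 0.1821

18.2 percentage points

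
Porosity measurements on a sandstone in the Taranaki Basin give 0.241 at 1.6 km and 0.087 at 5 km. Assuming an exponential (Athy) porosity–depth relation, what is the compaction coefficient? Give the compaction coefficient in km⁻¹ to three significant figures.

0.300 km⁻¹

Athy: n(Z) = n₀ e^(−βZ) ⇒ n₁/n₂ = e^{β(Z₂−Z₁)} ⇒ β = ln(n₁/n₂)/(Z₂−Z₁)
β = ln(0.241/0.087) / (5 − 1.6) = ln(2.77) / 3.4 = 1.0189 / 3.4 = 0.2997 km⁻¹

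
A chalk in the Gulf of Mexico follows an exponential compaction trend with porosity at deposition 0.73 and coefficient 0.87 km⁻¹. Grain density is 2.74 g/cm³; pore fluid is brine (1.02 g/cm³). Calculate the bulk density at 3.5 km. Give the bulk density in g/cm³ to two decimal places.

Porosity at depth: φ = 0.73·exp(−0.87×3.5) = 0.73×0.0476 = 0.0347
Bulk density: ρ_b = (1−φ)ρ_g + φ·ρ_f = 0.9653×2.74 + 0.0347×1.02
       = 2.645 + 0.035 = 2.680 g/cm³

2.68 g/cm³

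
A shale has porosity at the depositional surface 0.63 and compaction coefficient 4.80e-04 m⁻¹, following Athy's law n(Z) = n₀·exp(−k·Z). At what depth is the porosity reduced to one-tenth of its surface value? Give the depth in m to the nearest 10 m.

4800 m

Working in km (1 km = 1000 m; k in km⁻¹ = k in m⁻¹ × 1000):
n/n₀ = 1/10 ⇒ exp(−k·Z) = 1/10 ⇒ Z = ln(10) / k
Z = 2.3026 / 0.48 = 4.797 km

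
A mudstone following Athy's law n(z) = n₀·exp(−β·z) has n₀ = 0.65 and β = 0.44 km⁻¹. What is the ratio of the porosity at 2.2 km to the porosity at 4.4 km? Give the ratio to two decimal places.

2.63

n(z₁)/n(z₂) = e^(−β·z₁)/e^(−β·z₂) = e^{β(z₂−z₁)}
= exp(0.44 × 2.2) = exp(0.968) = 2.6327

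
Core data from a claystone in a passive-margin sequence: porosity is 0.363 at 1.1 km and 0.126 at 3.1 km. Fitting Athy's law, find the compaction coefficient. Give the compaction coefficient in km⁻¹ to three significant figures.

Athy: φ(d) = φ₀ e^(−βd) ⇒ φ₁/φ₂ = e^{β(d₂−d₁)} ⇒ β = ln(φ₁/φ₂)/(d₂−d₁)
β = ln(0.363/0.126) / (3.1 − 1.1) = ln(2.881) / 2 = 1.0581 / 2 = 0.5291 km⁻¹

0.529 km⁻¹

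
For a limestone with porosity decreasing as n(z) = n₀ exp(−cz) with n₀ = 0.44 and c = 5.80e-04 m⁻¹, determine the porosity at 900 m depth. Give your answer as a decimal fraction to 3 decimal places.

Working in km (1 km = 1000 m; c in km⁻¹ = c in m⁻¹ × 1000):
n = n₀·exp(−c·z) = 0.44 × exp(−0.58 × 0.9) = 0.44 × exp(−0.522)
  = 0.44 × 0.5933 = 0.2611

0.261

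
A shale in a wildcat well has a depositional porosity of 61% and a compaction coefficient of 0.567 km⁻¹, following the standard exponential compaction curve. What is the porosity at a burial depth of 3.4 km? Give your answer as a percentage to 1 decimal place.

n = n₀·exp(−c·d) = 0.61 × exp(−0.567 × 3.4) = 0.61 × exp(−1.928)
  = 0.61 × 0.1455 = 0.0887

8.9%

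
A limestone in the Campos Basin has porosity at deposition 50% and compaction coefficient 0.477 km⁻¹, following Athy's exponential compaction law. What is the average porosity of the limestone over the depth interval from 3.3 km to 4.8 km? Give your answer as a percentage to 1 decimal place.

⟨φ⟩ = (1/(d₂−d₁)) ∫ φ₀ e^(−βd) dd = φ₀·(e^(−β·d₁) − e^(−β·d₂)) / (β·(d₂−d₁))
e^(−0.477×3.3) = 0.2072; e^(−0.477×4.8) = 0.1013
⟨φ⟩ = 0.5 × (0.2072 − 0.1013) / (0.477 × 1.5) = 0.5 × 0.1480 = 0.0740

7.4%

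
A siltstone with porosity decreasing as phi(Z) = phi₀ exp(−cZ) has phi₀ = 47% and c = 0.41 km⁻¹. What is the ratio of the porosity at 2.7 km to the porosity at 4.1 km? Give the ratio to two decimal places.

phi(Z₁)/phi(Z₂) = e^(−c·Z₁)/e^(−c·Z₂) = e^{c(Z₂−Z₁)}
= exp(0.41 × 1.4) = exp(0.574) = 1.7754

1.78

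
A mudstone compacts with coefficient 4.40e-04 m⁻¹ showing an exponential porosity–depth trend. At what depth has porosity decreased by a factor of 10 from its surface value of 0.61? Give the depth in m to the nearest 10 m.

5230 m

Working in km (1 km = 1000 m; k in km⁻¹ = k in m⁻¹ × 1000):
n/n₀ = 1/10 ⇒ exp(−k·d) = 1/10 ⇒ d = ln(10) / k
d = 2.3026 / 0.44 = 5.233 km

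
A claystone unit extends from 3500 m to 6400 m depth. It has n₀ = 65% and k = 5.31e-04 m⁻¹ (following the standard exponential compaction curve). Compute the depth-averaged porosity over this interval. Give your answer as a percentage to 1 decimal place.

Working in km (1 km = 1000 m; k in km⁻¹ = k in m⁻¹ × 1000):
⟨n⟩ = (1/(d₂−d₁)) ∫ n₀ e^(−kd) dd = n₀·(e^(−k·d₁) − e^(−k·d₂)) / (k·(d₂−d₁))
e^(−0.531×3.5) = 0.1559; e^(−0.531×6.4) = 0.0334
⟨n⟩ = 0.65 × (0.1559 − 0.0334) / (0.531 × 2.9) = 0.65 × 0.0795 = 0.0517

5.2%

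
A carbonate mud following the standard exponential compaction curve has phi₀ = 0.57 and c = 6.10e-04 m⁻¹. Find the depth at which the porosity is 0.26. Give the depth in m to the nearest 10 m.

Working in km (1 km = 1000 m; c in km⁻¹ = c in m⁻¹ × 1000):
Invert Athy's law: z = ln(phi₀/phi) / c
z = ln(0.57/0.26) / 0.61 = ln(2.192) / 0.61 = 0.7850 / 0.61 = 1.287 km

1290 m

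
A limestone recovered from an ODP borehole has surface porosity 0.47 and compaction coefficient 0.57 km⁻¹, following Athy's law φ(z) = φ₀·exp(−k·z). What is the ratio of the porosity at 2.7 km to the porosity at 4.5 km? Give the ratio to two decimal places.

2.79

φ(z₁)/φ(z₂) = e^(−k·z₁)/e^(−k·z₂) = e^{k(z₂−z₁)}
= exp(0.57 × 1.8) = exp(1.026) = 2.7899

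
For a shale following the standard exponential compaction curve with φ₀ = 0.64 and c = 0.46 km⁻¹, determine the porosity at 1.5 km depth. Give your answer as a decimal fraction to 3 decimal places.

φ = φ₀·exp(−c·Z) = 0.64 × exp(−0.46 × 1.5) = 0.64 × exp(−0.69)
  = 0.64 × 0.5016 = 0.3210

0.321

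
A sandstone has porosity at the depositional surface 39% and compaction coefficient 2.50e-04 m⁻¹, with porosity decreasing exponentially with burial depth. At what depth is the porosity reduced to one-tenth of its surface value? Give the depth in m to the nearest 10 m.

Working in km (1 km = 1000 m; c in km⁻¹ = c in m⁻¹ × 1000):
φ/φ₀ = 1/10 ⇒ exp(−c·d) = 1/10 ⇒ d = ln(10) / c
d = 2.3026 / 0.25 = 9.210 km

9210 m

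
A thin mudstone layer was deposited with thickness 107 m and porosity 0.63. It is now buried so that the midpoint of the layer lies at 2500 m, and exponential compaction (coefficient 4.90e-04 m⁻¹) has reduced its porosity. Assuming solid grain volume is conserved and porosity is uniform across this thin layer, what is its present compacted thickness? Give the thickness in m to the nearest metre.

Working in km (1 km = 1000 m; c in km⁻¹ = c in m⁻¹ × 1000):
Porosity at 2.5 km: phi = 0.63·exp(−0.49×2.5) = 0.1851
Solid-volume conservation: h(1−phi) = h₀(1−phi₀) ⇒ h = h₀·(1−phi₀)/(1−phi)
h = 0.107 × (1 − 0.63)/(1 − 0.1851) = 0.107 × 0.4540 = 0.0486 km

49 m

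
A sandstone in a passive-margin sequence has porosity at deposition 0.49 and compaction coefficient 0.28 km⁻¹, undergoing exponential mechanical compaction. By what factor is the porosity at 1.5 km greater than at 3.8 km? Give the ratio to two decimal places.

1.90

n(d₁)/n(d₂) = e^(−c·d₁)/e^(−c·d₂) = e^{c(d₂−d₁)}
= exp(0.28 × 2.3) = exp(0.644) = 1.9041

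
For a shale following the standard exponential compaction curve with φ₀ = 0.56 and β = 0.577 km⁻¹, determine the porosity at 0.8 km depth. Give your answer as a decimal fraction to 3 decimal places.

φ = φ₀·exp(−β·d) = 0.56 × exp(−0.577 × 0.8) = 0.56 × exp(−0.4616)
  = 0.56 × 0.6303 = 0.3530

0.353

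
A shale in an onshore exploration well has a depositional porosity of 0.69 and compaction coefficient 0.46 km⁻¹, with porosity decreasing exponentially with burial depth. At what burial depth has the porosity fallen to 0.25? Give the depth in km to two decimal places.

2.21 km

Invert Athy's law: Z = ln(phi₀/phi) / c
Z = ln(0.69/0.25) / 0.46 = ln(2.76) / 0.46 = 1.0152 / 0.46 = 2.207 km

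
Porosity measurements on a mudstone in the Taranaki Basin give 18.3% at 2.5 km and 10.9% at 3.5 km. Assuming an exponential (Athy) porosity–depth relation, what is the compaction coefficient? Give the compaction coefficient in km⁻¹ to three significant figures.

Athy: phi(d) = phi₀ e^(−cd) ⇒ phi₁/phi₂ = e^{c(d₂−d₁)} ⇒ c = ln(phi₁/phi₂)/(d₂−d₁)
c = ln(0.183/0.109) / (3.5 − 2.5) = ln(1.679) / 1 = 0.5181 / 1 = 0.5181 km⁻¹

0.518 km⁻¹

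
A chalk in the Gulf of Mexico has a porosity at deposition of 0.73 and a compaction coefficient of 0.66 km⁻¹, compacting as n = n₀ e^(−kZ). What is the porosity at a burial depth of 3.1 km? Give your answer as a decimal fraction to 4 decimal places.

n = n₀·exp(−k·Z) = 0.73 × exp(−0.66 × 3.1) = 0.73 × exp(−2.046)
  = 0.73 × 0.1293 = 0.0944

0.0944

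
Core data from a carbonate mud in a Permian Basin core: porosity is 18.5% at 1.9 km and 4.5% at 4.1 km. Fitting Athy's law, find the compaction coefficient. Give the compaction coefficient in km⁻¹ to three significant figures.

Athy: n(Z) = n₀ e^(−kZ) ⇒ n₁/n₂ = e^{k(Z₂−Z₁)} ⇒ k = ln(n₁/n₂)/(Z₂−Z₁)
k = ln(0.185/0.045) / (4.1 − 1.9) = ln(4.111) / 2.2 = 1.4137 / 2.2 = 0.6426 km⁻¹

0.643 km⁻¹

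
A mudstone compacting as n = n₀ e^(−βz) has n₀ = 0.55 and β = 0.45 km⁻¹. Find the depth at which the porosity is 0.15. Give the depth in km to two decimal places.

2.89 km

Invert Athy's law: z = ln(n₀/n) / β
z = ln(0.55/0.15) / 0.45 = ln(3.667) / 0.45 = 1.2993 / 0.45 = 2.887 km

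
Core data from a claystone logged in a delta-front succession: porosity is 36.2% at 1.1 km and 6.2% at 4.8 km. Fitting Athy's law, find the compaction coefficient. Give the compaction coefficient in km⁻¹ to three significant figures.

0.477 km⁻¹

Athy: φ(d) = φ₀ e^(−βd) ⇒ φ₁/φ₂ = e^{β(d₂−d₁)} ⇒ β = ln(φ₁/φ₂)/(d₂−d₁)
β = ln(0.362/0.062) / (4.8 − 1.1) = ln(5.839) / 3.7 = 1.7645 / 3.7 = 0.4769 km⁻¹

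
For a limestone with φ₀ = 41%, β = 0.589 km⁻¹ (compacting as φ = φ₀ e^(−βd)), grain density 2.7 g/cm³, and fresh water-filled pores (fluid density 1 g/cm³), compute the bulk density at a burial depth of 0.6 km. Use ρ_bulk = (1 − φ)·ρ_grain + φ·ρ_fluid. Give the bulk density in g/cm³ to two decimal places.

Porosity at depth: φ = 0.41·exp(−0.589×0.6) = 0.41×0.7023 = 0.2879
Bulk density: ρ_b = (1−φ)ρ_g + φ·ρ_f = 0.7121×2.7 + 0.2879×1
       = 1.923 + 0.288 = 2.210 g/cm³

2.21 g/cm³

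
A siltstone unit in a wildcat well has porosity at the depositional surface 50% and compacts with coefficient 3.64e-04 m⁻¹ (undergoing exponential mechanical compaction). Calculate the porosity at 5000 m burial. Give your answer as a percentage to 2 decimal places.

Working in km (1 km = 1000 m; β in km⁻¹ = β in m⁻¹ × 1000):
phi = phi₀·exp(−β·z) = 0.5 × exp(−0.364 × 5) = 0.5 × exp(−1.82)
  = 0.5 × 0.1620 = 0.0810

8.10%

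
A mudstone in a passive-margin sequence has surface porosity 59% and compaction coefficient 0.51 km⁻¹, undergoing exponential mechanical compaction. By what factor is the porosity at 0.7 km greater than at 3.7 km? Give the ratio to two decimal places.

4.62

phi(d₁)/phi(d₂) = e^(−k·d₁)/e^(−k·d₂) = e^{k(d₂−d₁)}
= exp(0.51 × 3) = exp(1.53) = 4.6182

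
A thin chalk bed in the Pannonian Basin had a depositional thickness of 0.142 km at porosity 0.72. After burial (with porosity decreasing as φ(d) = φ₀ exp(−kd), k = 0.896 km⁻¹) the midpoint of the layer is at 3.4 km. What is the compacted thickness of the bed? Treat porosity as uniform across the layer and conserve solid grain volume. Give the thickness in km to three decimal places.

Porosity at 3.4 km: φ = 0.72·exp(−0.896×3.4) = 0.0342
Solid-volume conservation: h(1−φ) = h₀(1−φ₀) ⇒ h = h₀·(1−φ₀)/(1−φ)
h = 0.142 × (1 − 0.72)/(1 − 0.0342) = 0.142 × 0.2899 = 0.0412 km

0.041 km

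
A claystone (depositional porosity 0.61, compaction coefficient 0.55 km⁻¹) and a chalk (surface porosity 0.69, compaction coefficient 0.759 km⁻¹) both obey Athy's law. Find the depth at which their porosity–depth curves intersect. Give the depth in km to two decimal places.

Set phi₀ₐ e^(−βₐz) = phi₀ᵦ e^(−βᵦz) ⇒ ln(phi₀ₐ/phi₀ᵦ) = (βₐ − βᵦ)·z
z = ln(0.61/0.69) / (0.55 − 0.759) = -0.1232 / -0.209 = 0.590 km

0.59 km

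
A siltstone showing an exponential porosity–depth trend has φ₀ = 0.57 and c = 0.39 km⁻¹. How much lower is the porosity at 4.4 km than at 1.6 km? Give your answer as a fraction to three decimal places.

0.203

φ(1.6) = 0.57·e^(−0.39×1.6) = 0.3054
φ(4.4) = 0.57·e^(−0.39×4.4) = 0.1025
Δφ = 0.3054 − 0.1025 = 0.2029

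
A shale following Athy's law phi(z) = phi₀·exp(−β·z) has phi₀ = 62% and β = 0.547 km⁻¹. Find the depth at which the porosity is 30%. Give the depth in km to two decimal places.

1.33 km

Invert Athy's law: z = ln(phi₀/phi) / β
z = ln(0.62/0.3) / 0.547 = ln(2.067) / 0.547 = 0.7259 / 0.547 = 1.327 km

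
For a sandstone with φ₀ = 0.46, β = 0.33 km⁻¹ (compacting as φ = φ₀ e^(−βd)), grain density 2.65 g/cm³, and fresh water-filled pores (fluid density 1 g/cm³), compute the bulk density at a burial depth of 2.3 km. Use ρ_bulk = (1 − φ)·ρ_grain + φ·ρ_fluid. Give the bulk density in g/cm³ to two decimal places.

2.29 g/cm³

Porosity at depth: φ = 0.46·exp(−0.33×2.3) = 0.46×0.4681 = 0.2153
Bulk density: ρ_b = (1−φ)ρ_g + φ·ρ_f = 0.7847×2.65 + 0.2153×1
       = 2.079 + 0.215 = 2.295 g/cm³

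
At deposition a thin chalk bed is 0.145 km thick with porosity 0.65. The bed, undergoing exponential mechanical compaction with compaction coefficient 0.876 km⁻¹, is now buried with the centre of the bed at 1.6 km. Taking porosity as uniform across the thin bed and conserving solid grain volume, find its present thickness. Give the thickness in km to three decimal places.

0.060 km

Porosity at 1.6 km: φ = 0.65·exp(−0.876×1.6) = 0.1600
Solid-volume conservation: h(1−φ) = h₀(1−φ₀) ⇒ h = h₀·(1−φ₀)/(1−φ)
h = 0.145 × (1 − 0.65)/(1 − 0.1600) = 0.145 × 0.4167 = 0.0604 km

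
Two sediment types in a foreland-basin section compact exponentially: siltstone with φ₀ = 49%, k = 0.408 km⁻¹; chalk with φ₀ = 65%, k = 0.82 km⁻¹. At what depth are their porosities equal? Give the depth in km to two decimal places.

0.69 km

Set φ₀ₐ e^(−kₐd) = φ₀ᵦ e^(−kᵦd) ⇒ ln(φ₀ₐ/φ₀ᵦ) = (kₐ − kᵦ)·d
d = ln(0.49/0.65) / (0.408 − 0.82) = -0.2826 / -0.412 = 0.686 km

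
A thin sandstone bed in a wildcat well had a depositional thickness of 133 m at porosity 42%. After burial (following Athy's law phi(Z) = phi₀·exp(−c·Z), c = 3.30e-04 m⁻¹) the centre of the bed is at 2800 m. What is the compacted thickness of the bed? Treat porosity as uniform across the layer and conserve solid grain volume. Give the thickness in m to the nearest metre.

Working in km (1 km = 1000 m; c in km⁻¹ = c in m⁻¹ × 1000):
Porosity at 2.8 km: phi = 0.42·exp(−0.33×2.8) = 0.1667
Solid-volume conservation: h(1−phi) = h₀(1−phi₀) ⇒ h = h₀·(1−phi₀)/(1−phi)
h = 0.133 × (1 − 0.42)/(1 − 0.1667) = 0.133 × 0.6960 = 0.0926 km

93 m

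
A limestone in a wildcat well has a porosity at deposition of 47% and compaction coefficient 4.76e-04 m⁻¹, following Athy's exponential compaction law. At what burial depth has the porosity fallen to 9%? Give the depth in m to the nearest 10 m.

Working in km (1 km = 1000 m; c in km⁻¹ = c in m⁻¹ × 1000):
Invert Athy's law: Z = ln(n₀/n) / c
Z = ln(0.47/0.09) / 0.476 = ln(5.222) / 0.476 = 1.6529 / 0.476 = 3.473 km

3470 m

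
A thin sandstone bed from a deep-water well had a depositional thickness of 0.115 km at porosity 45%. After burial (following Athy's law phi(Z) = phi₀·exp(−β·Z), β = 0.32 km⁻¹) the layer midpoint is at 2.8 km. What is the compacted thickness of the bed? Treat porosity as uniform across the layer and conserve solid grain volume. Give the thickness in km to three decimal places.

Porosity at 2.8 km: phi = 0.45·exp(−0.32×2.8) = 0.1837
Solid-volume conservation: h(1−phi) = h₀(1−phi₀) ⇒ h = h₀·(1−phi₀)/(1−phi)
h = 0.115 × (1 − 0.45)/(1 − 0.1837) = 0.115 × 0.6738 = 0.0775 km

0.077 km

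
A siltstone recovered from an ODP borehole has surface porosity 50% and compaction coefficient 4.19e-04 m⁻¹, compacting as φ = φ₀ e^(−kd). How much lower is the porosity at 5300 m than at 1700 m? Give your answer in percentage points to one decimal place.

19.1 percentage points

Working in km (1 km = 1000 m; k in km⁻¹ = k in m⁻¹ × 1000):
φ(1.7) = 0.5·e^(−0.419×1.7) = 0.2453
φ(5.3) = 0.5·e^(−0.419×5.3) = 0.0543
Δφ = 0.2453 − 0.0543 = 0.1910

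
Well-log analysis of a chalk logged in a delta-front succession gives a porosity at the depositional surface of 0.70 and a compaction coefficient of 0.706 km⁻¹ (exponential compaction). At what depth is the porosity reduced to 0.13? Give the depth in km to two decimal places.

2.38 km

Invert Athy's law: z = ln(n₀/n) / c
z = ln(0.7/0.13) / 0.706 = ln(5.385) / 0.706 = 1.6835 / 0.706 = 2.385 km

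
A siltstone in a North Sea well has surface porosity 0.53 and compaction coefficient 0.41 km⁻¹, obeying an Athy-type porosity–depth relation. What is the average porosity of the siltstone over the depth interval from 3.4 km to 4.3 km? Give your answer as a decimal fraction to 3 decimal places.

0.110

⟨φ⟩ = (1/(d₂−d₁)) ∫ φ₀ e^(−kd) dd = φ₀·(e^(−k·d₁) − e^(−k·d₂)) / (k·(d₂−d₁))
e^(−0.41×3.4) = 0.2481; e^(−0.41×4.3) = 0.1715
⟨φ⟩ = 0.53 × (0.2481 − 0.1715) / (0.41 × 0.9) = 0.53 × 0.2075 = 0.1100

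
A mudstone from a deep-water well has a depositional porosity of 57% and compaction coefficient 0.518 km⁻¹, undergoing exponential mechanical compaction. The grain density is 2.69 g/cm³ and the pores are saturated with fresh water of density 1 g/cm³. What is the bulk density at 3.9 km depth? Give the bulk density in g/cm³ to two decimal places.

2.56 g/cm³

Porosity at depth: phi = 0.57·exp(−0.518×3.9) = 0.57×0.1326 = 0.0756
Bulk density: ρ_b = (1−phi)ρ_g + phi·ρ_f = 0.9244×2.69 + 0.0756×1
       = 2.487 + 0.076 = 2.562 g/cm³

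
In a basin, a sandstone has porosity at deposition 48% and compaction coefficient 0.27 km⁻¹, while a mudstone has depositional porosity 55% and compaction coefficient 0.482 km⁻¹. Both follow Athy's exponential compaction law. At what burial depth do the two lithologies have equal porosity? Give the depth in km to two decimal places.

Set n₀ₐ e^(−cₐz) = n₀ᵦ e^(−cᵦz) ⇒ ln(n₀ₐ/n₀ᵦ) = (cₐ − cᵦ)·z
z = ln(0.48/0.55) / (0.27 − 0.482) = -0.1361 / -0.212 = 0.642 km

0.64 km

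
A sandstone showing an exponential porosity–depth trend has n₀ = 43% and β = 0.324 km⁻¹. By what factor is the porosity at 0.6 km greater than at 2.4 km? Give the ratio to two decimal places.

1.79

n(z₁)/n(z₂) = e^(−β·z₁)/e^(−β·z₂) = e^{β(z₂−z₁)}
= exp(0.324 × 1.8) = exp(0.5832) = 1.7918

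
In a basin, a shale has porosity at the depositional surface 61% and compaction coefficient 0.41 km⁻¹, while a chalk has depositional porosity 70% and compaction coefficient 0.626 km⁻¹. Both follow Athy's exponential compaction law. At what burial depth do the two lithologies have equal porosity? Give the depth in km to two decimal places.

0.64 km

Set n₀ₐ e^(−kₐd) = n₀ᵦ e^(−kᵦd) ⇒ ln(n₀ₐ/n₀ᵦ) = (kₐ − kᵦ)·d
d = ln(0.61/0.7) / (0.41 − 0.626) = -0.1376 / -0.216 = 0.637 km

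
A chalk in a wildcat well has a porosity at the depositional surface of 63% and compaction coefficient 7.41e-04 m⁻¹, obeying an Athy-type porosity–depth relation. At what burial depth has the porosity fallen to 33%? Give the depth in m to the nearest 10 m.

870 m

Working in km (1 km = 1000 m; β in km⁻¹ = β in m⁻¹ × 1000):
Invert Athy's law: Z = ln(n₀/n) / β
Z = ln(0.63/0.33) / 0.741 = ln(1.909) / 0.741 = 0.6466 / 0.741 = 0.873 km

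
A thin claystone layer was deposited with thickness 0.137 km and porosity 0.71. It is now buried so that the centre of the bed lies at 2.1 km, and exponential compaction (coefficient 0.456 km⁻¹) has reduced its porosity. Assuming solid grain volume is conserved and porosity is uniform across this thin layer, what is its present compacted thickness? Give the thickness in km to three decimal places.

0.055 km

Porosity at 2.1 km: φ = 0.71·exp(−0.456×2.1) = 0.2725
Solid-volume conservation: h(1−φ) = h₀(1−φ₀) ⇒ h = h₀·(1−φ₀)/(1−φ)
h = 0.137 × (1 − 0.71)/(1 − 0.2725) = 0.137 × 0.3986 = 0.0546 km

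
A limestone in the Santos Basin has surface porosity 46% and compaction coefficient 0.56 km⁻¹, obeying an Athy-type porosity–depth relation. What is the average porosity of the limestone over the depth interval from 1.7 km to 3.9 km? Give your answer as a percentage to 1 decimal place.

10.2%

⟨phi⟩ = (1/(Z₂−Z₁)) ∫ phi₀ e^(−kZ) dZ = phi₀·(e^(−k·Z₁) − e^(−k·Z₂)) / (k·(Z₂−Z₁))
e^(−0.56×1.7) = 0.3860; e^(−0.56×3.9) = 0.1126
⟨phi⟩ = 0.46 × (0.3860 − 0.1126) / (0.56 × 2.2) = 0.46 × 0.2219 = 0.1021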